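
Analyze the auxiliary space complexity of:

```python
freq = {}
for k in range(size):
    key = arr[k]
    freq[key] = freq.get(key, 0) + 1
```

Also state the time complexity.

Space complexity: O(n).
Auxiliary storage grows linearly with the input size n in the worst case.
Time complexity: O(n).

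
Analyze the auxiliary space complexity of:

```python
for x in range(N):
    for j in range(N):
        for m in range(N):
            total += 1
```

Space complexity: O(1).
Only a constant amount of auxiliary storage is used; nothing grows with n.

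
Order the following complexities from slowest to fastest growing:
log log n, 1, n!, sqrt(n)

Ordered by growth rate: 1 < log log n < sqrt(n) < n!.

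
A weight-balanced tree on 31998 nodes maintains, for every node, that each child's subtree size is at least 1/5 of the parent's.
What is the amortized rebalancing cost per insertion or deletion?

With balance ratio 1/5, tree height is O(log_{5/1}(31998)) = O(log n). A rebalance at a node of size s costs O(s) but requires Omega(s) updates in that subtree to retrigger. Summed over the O(log n) ancestors of the touched leaf, amortized rebalancing is O(log n).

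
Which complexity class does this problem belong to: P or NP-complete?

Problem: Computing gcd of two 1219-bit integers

This problem is in P: the Euclidean algorithm runs in polynomial time in the bit-length.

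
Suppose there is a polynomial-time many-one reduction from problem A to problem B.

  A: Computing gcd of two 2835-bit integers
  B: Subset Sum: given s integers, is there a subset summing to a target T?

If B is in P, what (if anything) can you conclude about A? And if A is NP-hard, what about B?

A poly-time reduction A <=_p B means any A-instance can be transformed to a B-instance in poly time.
If B is in P: compose the reduction with B's poly-time algorithm to solve A in poly time, so A is in P.
If A is NP-hard: every NP problem reduces to A, which reduces to B; composing reductions, every NP problem reduces to B, so B is NP-hard.
(Here in fact A is P and B is NP-complete.)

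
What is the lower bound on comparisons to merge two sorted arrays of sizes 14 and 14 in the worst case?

Adversary: with |14 - 14| <= 1 the inputs can be fully interleaved so that every adjacent pair in the merged output comes from different arrays. Then each of the 27 adjacent pairs must be directly compared, or the algorithm cannot determine their relative order. Standard merge meets this bound.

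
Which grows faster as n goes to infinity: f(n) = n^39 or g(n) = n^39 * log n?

g(n) = n^39 * log n grows faster: extra log n factor -> infinity.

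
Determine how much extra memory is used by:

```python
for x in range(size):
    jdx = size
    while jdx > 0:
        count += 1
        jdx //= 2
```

Space complexity: O(1).
Only a constant amount of auxiliary storage is used; nothing grows with n.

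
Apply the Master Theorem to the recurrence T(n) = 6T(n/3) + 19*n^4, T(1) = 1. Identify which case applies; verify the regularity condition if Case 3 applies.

a=6, b=3, f(n)=19*n^4.
log_3(6) = 1.631 < 4.
f(n) = Omega(n^(1.631+epsilon)) for some epsilon > 0, so Case 3 is the candidate.
Regularity: a*f(n/b) = 6*19*(n/3)^4 = (6/81)*19*n^4 <= c*f(n) with c = 6/81 < 1. Satisfied.
Case 3: T(n) = Theta(n^4).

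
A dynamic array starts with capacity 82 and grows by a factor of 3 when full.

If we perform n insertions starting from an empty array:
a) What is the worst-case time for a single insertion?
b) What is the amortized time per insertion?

(a) Worst-case single insertion: O(n) -- when the array is full at capacity c, the resize copies all c elements, and c can be Theta(n).
(b) Resizes happen at sizes 82, 246, 738, ... Total copy cost for n insertions: 82 + 246 + ... = O(n) (geometric series with ratio 1/3). Amortized cost per insertion: O(n)/n = O(1).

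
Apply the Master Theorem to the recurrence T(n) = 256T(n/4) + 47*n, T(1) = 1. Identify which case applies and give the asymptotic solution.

a=256, b=4, f(n)=47*n.
log_4(256) = 4 > 1.
Since f(n) = O(n^1) is polynomially smaller than n^4, Case 1 applies.
T(n) = Theta(n^4).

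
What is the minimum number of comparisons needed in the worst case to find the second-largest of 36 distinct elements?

Lower bound: finding the max needs 36-1 comparisons. By the adversary weight-doubling argument, the max must personally win >= ceil(log_2(36)) = 6 comparisons; the 2nd-largest is among those 6 losers, needing 6-1 more comparisons. Total >= 36-1 + 6-1 = 40. A balanced knockout tournament achieves this.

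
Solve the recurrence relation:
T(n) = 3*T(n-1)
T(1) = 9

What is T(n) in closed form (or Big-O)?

Each step multiplies by 3. T(n) = T(1)*3^(n-1) = 9*3^(n-1).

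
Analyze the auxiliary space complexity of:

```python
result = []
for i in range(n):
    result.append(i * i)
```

Space complexity: O(n).
Auxiliary storage grows linearly with the input size n in the worst case.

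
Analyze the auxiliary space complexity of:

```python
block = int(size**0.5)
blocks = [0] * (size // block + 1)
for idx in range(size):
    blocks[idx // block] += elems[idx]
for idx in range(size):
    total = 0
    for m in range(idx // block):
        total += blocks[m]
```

Space complexity: O(sqrt(n)).
Storage scales with sqrt(n).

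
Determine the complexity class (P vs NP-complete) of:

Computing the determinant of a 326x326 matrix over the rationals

This problem is in P: Gaussian elimination runs in O(n^3).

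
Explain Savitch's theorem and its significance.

Savitch's theorem states that NSPACE(f(n)) is contained in DSPACE(f(n)^2) for f(n) >= log n. In particular, NPSPACE = PSPACE, meaning nondeterminism does not significantly help for space-bounded computation. This contrasts with time, where we do not know if P = NP.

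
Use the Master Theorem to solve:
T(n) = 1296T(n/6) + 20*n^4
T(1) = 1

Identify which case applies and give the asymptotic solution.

a=1296, b=6, f(n)=20*n^4.
log_6(1296) = 4, so n^(log_b(a)) = n^4.
f(n) = Theta(n^4), so Case 2 applies.
T(n) = Theta(n^4 log n).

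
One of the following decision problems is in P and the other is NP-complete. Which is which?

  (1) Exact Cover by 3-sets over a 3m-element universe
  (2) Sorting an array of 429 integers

(1) is NP-complete: one of Karp's 21 NP-complete problems.
(2) is P: merge sort runs in O(n log n).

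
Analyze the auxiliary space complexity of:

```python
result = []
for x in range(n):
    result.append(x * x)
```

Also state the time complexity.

Space complexity: O(n).
Auxiliary storage grows linearly with the input size n in the worst case.
Time complexity: O(n).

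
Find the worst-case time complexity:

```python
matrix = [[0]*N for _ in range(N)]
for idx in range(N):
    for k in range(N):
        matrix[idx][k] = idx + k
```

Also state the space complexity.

Time complexity: O(n^2).
Space complexity: O(n^2).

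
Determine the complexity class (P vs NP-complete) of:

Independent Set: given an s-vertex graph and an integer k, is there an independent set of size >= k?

This problem is NP-complete: complement of Clique (with k part of the input).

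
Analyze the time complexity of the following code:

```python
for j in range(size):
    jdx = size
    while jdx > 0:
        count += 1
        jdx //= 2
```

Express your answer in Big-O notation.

Time complexity: O(n log n).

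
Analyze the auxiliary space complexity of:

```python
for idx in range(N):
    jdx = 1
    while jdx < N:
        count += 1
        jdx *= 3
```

Space complexity: O(1).
Only a constant amount of auxiliary storage is used; nothing grows with n.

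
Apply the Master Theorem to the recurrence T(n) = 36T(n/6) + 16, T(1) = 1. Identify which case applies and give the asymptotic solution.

a=36, b=6, f(n)=16.
log_6(36) = 2 > 0.
Since f(n) = O(n^0) is polynomially smaller than n^2, Case 1 applies.
T(n) = Theta(n^2).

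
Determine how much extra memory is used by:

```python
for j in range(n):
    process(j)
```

Space complexity: O(1).
Only a constant amount of auxiliary storage is used; nothing grows with n.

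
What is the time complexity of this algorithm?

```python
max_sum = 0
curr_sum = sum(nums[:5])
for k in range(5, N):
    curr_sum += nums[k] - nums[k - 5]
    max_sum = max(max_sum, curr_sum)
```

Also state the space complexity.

Time complexity: O(n).
Space complexity: O(1).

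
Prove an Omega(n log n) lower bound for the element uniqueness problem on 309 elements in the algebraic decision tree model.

In the algebraic decision tree model, element uniqueness on 309 elements is equivalent to determining which cell of an arrangement of C(309,2) = 47586 hyperplanes x_i = x_j contains the input point. Ben-Or's theorem shows this requires Omega(n log n).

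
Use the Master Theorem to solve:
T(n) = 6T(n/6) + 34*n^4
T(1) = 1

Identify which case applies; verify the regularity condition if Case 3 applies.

a=6, b=6, f(n)=34*n^4.
log_6(6) = 1 < 4.
f(n) = Omega(n^(1+epsilon)) for some epsilon > 0, so Case 3 is the candidate.
Regularity: a*f(n/b) = 6*34*(n/6)^4 = (6/1296)*34*n^4 <= c*f(n) with c = 6/1296 < 1. Satisfied.
Case 3: T(n) = Theta(n^4).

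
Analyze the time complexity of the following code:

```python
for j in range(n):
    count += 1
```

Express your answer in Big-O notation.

Time complexity: O(n).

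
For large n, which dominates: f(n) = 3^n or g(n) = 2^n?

f(n) = 3^n grows faster: (3/2)^n -> infinity since 3/2 > 1.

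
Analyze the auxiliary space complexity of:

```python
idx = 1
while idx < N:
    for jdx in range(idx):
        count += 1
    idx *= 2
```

Space complexity: O(1).
Only a constant amount of auxiliary storage is used; nothing grows with n.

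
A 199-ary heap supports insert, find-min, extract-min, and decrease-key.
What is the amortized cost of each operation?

The 199-ary heap has height O(log_199 n). Insert sifts up: O(log_199 n). Find-min reads the root: O(1). Extract-min sifts down comparing 199 children per level: O(199 * log_199 n). Decrease-key sifts up: O(log_199 n).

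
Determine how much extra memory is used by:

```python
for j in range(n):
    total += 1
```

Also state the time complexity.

Space complexity: O(1).
Only a constant amount of auxiliary storage is used; nothing grows with n.
Time complexity: O(n).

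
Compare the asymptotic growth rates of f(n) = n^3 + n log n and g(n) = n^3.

f(n) = n^3 + n log n and g(n) = n^3 are Theta of each other: the lower-order n log n term is o(n^3); both are Theta(n^3).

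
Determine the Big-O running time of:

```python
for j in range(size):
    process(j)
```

Time complexity: O(n).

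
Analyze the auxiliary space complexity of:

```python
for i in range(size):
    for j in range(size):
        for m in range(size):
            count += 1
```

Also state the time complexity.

Space complexity: O(1).
Only a constant amount of auxiliary storage is used; nothing grows with n.
Time complexity: O(n^3).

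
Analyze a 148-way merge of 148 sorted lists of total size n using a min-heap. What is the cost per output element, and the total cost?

Maintain a min-heap of size 148 holding the current head of each list. Each output step does one extract-min (O(log 148)) and one insert of that list's next element (O(log 148)). Each of the n elements passes through the heap exactly once, so the total cost is O(n log 148), i.e. O(log 148) per output element.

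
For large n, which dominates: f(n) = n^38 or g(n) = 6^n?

g(n) = 6^n grows faster: any exponential with base > 1 dominates every polynomial.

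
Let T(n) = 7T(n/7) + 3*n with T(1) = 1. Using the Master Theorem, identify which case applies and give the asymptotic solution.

a=7, b=7, f(n)=3*n.
log_7(7) = 1, so n^(log_b(a)) = n.
f(n) = Theta(n), so Case 2 applies.
T(n) = Theta(n log n).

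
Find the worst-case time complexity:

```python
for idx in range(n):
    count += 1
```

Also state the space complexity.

Time complexity: O(n).
Space complexity: O(1).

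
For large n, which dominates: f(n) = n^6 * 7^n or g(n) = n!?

g(n) = n! grows faster: by Stirling n! ~ (n/e)^n sqrt(2*pi*n); (n/e)^n eventually dominates n^6 * 7^n.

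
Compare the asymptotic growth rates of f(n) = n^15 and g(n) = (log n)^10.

f(n) = n^15 grows faster: any positive polynomial dominates any polylog.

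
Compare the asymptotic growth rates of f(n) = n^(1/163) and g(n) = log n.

f(n) = n^(1/163) grows faster: any positive power of n dominates log n.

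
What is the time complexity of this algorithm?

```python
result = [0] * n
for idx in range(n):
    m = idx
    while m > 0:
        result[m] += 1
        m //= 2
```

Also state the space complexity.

Time complexity: O(n log n).
Space complexity: O(n).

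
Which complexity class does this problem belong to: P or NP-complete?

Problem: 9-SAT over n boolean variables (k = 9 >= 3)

This problem is NP-complete: 3-SAT is NP-complete (Cook-Levin); k-SAT for k>=3 reduces from 3-SAT.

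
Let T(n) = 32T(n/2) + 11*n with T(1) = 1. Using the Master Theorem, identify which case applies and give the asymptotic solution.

a=32, b=2, f(n)=11*n.
log_2(32) = 5 > 1.
Since f(n) = O(n^1) is polynomially smaller than n^5, Case 1 applies.
T(n) = Theta(n^5).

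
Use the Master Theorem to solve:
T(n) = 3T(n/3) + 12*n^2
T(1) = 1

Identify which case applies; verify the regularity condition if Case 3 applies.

a=3, b=3, f(n)=12*n^2.
log_3(3) = 1 < 2.
f(n) = Omega(n^(1+epsilon)) for some epsilon > 0, so Case 3 is the candidate.
Regularity: a*f(n/b) = 3*12*(n/3)^2 = (3/9)*12*n^2 <= c*f(n) with c = 3/9 < 1. Satisfied.
Case 3: T(n) = Theta(n^2).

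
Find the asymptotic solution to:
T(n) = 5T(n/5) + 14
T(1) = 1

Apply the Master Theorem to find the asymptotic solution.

a=5, b=5, f(n)=14. log_5(5) = 1. Case 1 of Master Theorem: T(n) = O(n^1).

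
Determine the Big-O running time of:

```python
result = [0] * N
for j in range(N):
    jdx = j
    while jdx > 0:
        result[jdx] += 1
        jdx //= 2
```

Time complexity: O(n log n).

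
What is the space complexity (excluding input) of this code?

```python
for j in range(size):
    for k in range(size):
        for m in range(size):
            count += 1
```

Space complexity: O(1).
Only a constant amount of auxiliary storage is used; nothing grows with n.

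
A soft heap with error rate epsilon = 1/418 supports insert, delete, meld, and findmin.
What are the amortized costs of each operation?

Soft heaps (Chazelle) allow up to an epsilon = 1/418 fraction of elements to have corrupted (raised) keys. Insert is O(log(1/epsilon)) = O(log 418) amortized -- the structure maintains heap-ordered binary trees of rank bounded by O(log(1/epsilon)). Meld concatenates root lists: O(1) amortized. Delete and findmin are O(1) amortized.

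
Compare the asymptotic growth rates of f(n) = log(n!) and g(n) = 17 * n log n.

f(n) = log(n!) and g(n) = 17 * n log n are Theta of each other: Stirling: log(n!) = n log n - n + O(log n) = Theta(n log n); the constant 17 doesn't change the Theta class.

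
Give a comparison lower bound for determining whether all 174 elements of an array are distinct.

In the algebraic decision-tree model, the YES region for element distinctness on 174 elements has 174! connected components (one per ordering). Ben-Or's theorem then gives a lower bound of Omega(log(n!)) = Omega(n log n).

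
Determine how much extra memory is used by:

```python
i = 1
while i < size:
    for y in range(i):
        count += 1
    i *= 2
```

Space complexity: O(1).
Only a constant amount of auxiliary storage is used; nothing grows with n.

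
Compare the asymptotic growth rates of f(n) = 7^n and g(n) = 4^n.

f(n) = 7^n grows faster: (7/4)^n -> infinity since 7/4 > 1.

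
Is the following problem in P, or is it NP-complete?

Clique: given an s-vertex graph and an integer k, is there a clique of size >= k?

This problem is NP-complete: complement of Independent Set / Vertex Cover (with k part of the input).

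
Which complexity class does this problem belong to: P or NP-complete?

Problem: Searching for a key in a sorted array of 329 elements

This problem is in P: binary search runs in O(log n).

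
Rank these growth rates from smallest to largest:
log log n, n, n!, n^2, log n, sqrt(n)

Ordered by growth rate: log log n < log n < sqrt(n) < n < n^2 < n!.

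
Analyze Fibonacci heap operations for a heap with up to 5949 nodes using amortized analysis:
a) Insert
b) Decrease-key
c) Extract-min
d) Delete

Fibonacci heaps use lazy consolidation. Potential function Phi = t + 2m (t = number of trees, m = marked nodes).
- Insert: O(1) actual, Delta Phi = +1 (one new tree) => O(1) amortized.
- Decrease-key: with c cascading cuts, actual cost is O(c); Delta Phi <= c - 2(c-1) + 2 = 4 - c (c new trees; >= c-1 marks cleared; <= 1 new mark). Amortized O(c) + (4 - c) = O(1).
- Extract-min: O(D(n) + t) actual; consolidation drops t to <= D(n)+1, so Delta Phi pays for the t term. D(n) = O(log n) for n = 5949 => O(log n) amortized.
- Delete: decrease-key to -inf then extract-min = O(log n).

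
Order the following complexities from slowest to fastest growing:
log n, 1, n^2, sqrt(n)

Ordered by growth rate: 1 < log n < sqrt(n) < n^2.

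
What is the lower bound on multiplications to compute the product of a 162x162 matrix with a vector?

A 162x162 matrix-vector product has 162 inner products of length 162. Output depends on all 162^2 = 26244 matrix entries. At least 26244 multiplications needed.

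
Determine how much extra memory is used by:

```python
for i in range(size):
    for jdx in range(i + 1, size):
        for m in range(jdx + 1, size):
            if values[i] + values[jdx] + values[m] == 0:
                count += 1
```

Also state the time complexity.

Space complexity: O(1).
Only a constant amount of auxiliary storage is used; nothing grows with n.
Time complexity: O(n^3).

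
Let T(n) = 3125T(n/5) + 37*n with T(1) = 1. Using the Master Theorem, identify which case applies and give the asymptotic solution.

a=3125, b=5, f(n)=37*n.
log_5(3125) = 5 > 1.
Since f(n) = O(n^1) is polynomially smaller than n^5, Case 1 applies.
T(n) = Theta(n^5).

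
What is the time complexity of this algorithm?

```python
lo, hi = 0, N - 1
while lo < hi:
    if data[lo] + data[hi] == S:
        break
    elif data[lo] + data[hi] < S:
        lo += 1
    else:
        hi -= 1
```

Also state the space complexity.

Time complexity: O(n).
Space complexity: O(1).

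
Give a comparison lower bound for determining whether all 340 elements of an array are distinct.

In the algebraic decision-tree model, the YES region for element distinctness on 340 elements has 340! connected components (one per ordering). Ben-Or's theorem then gives a lower bound of Omega(log(n!)) = Omega(n log n).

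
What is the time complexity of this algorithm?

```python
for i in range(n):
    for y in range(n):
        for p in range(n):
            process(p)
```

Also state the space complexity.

Time complexity: O(n^3).
Space complexity: O(1).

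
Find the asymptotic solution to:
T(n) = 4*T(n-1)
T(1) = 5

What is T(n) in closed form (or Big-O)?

Each step multiplies by 4. T(n) = T(1)*4^(n-1) = 5*4^(n-1).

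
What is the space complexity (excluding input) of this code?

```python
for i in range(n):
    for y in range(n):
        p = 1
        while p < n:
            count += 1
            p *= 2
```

Space complexity: O(1).
Only a constant amount of auxiliary storage is used; nothing grows with n.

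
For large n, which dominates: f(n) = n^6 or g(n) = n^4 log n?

f(n) = n^6 grows faster: n^6 / (n^4 log n) = n^2/log n -> infinity.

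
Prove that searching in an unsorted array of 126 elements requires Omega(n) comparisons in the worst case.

An adversary can always place the target in the last position checked. Until all 126 positions are examined, the target might be in any unchecked position. Therefore 126 comparisons are necessary.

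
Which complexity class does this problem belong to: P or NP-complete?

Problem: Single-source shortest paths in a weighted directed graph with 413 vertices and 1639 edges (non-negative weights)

This problem is in P: Dijkstra's algorithm runs in O((V+E) log V).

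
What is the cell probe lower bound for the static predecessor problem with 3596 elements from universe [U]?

The Patrascu-Thorup lower bound shows any data structure on n = 3596 elements using O(n * polylog(n)) space requires Omega(log log U) query time. van Emde Boas trees achieve O(log log U) with O(U) space.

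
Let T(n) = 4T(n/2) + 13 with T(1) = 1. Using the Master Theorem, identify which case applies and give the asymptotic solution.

a=4, b=2, f(n)=13.
log_2(4) = 2 > 0.
Since f(n) = O(n^0) is polynomially smaller than n^2, Case 1 applies.
T(n) = Theta(n^2).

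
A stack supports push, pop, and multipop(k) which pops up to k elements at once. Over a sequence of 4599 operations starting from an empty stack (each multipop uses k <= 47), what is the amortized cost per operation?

Each element is pushed exactly once and popped at most once (whether by pop or as part of a multipop). So the total number of individual pops over the whole sequence is at most the number of pushes, which is at most 4599. Total work <= 2 * 4599, hence O(1) amortized per operation.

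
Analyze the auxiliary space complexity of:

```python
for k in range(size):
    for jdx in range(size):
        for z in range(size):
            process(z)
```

Space complexity: O(1).
Only a constant amount of auxiliary storage is used; nothing grows with n.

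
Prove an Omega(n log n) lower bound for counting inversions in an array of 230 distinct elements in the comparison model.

Decision-tree argument: at any leaf, the comparisons made (with transitivity) must totally order all 230 elements -- otherwise some pair (i,j) is unordered, and an adversary can present two inputs agreeing on every comparison made but with that pair flipped, changing the inversion count by 1, so the leaf's output is wrong on one of them. Hence the tree has >= 230! leaves and height >= log_2(230!) = Omega(n log n). Modified merge sort achieves O(n log n).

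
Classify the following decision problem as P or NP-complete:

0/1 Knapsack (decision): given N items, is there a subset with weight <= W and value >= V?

This problem is NP-complete: reduces from Subset Sum.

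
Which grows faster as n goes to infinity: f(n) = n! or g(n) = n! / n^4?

f(n) = n! grows faster: the ratio n!/(n!/n^4) = n^4 -> infinity.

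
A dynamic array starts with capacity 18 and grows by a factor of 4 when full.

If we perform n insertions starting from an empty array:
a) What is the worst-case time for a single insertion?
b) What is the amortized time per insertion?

(a) Worst-case single insertion: O(n) -- when the array is full at capacity c, the resize copies all c elements, and c can be Theta(n).
(b) Resizes happen at sizes 18, 72, 288, ... Total copy cost for n insertions: 18 + 72 + ... = O(n) (geometric series with ratio 1/4). Amortized cost per insertion: O(n)/n = O(1).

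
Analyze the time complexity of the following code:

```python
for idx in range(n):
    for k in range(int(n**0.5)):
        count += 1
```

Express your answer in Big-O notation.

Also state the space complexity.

Time complexity: O(n * sqrt(n)).
Space complexity: O(1).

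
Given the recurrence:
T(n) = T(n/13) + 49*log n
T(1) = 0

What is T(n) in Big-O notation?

Each of the log_13(n) levels adds O(log n). T(n) = O(log^2 n).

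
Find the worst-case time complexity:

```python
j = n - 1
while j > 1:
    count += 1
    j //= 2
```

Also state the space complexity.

Time complexity: O(log n).
Space complexity: O(1).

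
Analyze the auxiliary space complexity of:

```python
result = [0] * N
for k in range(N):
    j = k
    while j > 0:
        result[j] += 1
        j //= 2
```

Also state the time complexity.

Space complexity: O(n).
Auxiliary storage grows linearly with the input size n in the worst case.
Time complexity: O(n log n).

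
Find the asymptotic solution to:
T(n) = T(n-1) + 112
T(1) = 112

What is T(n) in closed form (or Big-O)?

Unrolling: T(n) = T(n-1) + 112 = T(n-2) + 2*112 = ... = T(1) + (n-1)*112 = 112 + (n-1)*112 = 112n.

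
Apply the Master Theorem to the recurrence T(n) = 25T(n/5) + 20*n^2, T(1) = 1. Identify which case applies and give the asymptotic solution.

a=25, b=5, f(n)=20*n^2.
log_5(25) = 2, so n^(log_b(a)) = n^2.
f(n) = Theta(n^2), so Case 2 applies.
T(n) = Theta(n^2 log n).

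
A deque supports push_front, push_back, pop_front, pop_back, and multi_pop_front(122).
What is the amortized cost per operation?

Assign 2 credits to each push operation. A pop uses 1 saved credit. multi_pop_front(122) uses up to 122 saved credits from previous pushes. Credits never go negative. Amortized cost is O(1).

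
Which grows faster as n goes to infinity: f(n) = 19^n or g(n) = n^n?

g(n) = n^n grows faster: n^n / 19^n = (n/19)^n -> infinity once n > 19.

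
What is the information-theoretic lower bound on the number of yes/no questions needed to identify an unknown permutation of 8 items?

There are 8! = 40320 permutations. Each yes/no question gives at most 1 bit, so at least ceil(log_2(40320)) = 16 questions are needed.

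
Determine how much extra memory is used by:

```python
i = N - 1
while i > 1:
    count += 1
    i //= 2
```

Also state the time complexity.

Space complexity: O(1).
Only a constant amount of auxiliary storage is used; nothing grows with n.
Time complexity: O(log n).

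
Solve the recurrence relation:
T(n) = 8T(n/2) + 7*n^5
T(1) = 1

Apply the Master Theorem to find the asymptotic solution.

a=8, b=2, f(n)=7*n^5. log_2(8) = 3 < 5. Case 3: T(n) = O(n^5).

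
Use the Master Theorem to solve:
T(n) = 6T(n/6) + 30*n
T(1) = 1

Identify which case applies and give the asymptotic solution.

a=6, b=6, f(n)=30*n.
log_6(6) = 1, so n^(log_b(a)) = n.
f(n) = Theta(n), so Case 2 applies.
T(n) = Theta(n log n).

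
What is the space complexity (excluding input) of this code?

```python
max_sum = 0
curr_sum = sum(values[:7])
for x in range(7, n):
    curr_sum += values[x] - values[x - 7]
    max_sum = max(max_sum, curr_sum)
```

Space complexity: O(1).
Only a constant amount of auxiliary storage is used; nothing grows with n.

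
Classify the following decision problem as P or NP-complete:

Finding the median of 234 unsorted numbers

This problem is in P: linear-time selection (median-of-medians) runs in O(n).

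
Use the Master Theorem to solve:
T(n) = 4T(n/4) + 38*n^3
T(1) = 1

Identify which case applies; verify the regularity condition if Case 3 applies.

a=4, b=4, f(n)=38*n^3.
log_4(4) = 1 < 3.
f(n) = Omega(n^(1+epsilon)) for some epsilon > 0, so Case 3 is the candidate.
Regularity: a*f(n/b) = 4*38*(n/4)^3 = (4/64)*38*n^3 <= c*f(n) with c = 4/64 < 1. Satisfied.
Case 3: T(n) = Theta(n^3).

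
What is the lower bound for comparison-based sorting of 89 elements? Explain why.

A comparison-based sorting algorithm corresponds to a decision tree. With 89! possible permutations, the tree has 89! leaves. The height is at least log_2(89!) = Omega(n log n) by Stirling's approximation.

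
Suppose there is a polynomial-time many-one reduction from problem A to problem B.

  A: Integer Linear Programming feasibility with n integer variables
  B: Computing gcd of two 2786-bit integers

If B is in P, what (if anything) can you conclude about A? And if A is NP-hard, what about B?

A poly-time reduction A <=_p B means any A-instance can be transformed to a B-instance in poly time.
If B is in P: compose the reduction with B's poly-time algorithm to solve A in poly time, so A is in P.
If A is NP-hard: every NP problem reduces to A, which reduces to B; composing reductions, every NP problem reduces to B, so B is NP-hard.
(Here in fact A is NP-complete and B is in P, so no such reduction is known -- its existence would imply P = NP; the analysis concerns only what the assumed reduction would or would not let you conclude.)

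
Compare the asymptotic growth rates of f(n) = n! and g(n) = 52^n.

f(n) = n! grows faster: n!/52^n -> infinity by Stirling.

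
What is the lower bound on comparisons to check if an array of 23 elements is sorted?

To verify 23 elements are sorted, we must compare each consecutive pair. Skipping any pair allows an adversary to swap them. Therefore 22 comparisons are necessary and sufficient.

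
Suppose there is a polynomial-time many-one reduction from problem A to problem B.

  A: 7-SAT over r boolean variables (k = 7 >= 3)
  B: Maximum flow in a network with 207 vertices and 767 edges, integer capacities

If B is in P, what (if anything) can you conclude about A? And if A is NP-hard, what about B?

A poly-time reduction A <=_p B means any A-instance can be transformed to a B-instance in poly time.
If B is in P: compose the reduction with B's poly-time algorithm to solve A in poly time, so A is in P.
If A is NP-hard: every NP problem reduces to A, which reduces to B; composing reductions, every NP problem reduces to B, so B is NP-hard.
(Here in fact A is NP-complete and B is in P, so no such reduction is known -- its existence would imply P = NP; the analysis concerns only what the assumed reduction would or would not let you conclude.)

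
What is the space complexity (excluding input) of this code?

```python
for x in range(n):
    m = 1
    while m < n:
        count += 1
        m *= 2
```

Space complexity: O(1).
Only a constant amount of auxiliary storage is used; nothing grows with n.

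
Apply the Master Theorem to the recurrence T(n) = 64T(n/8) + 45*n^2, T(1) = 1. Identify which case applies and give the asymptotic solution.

a=64, b=8, f(n)=45*n^2.
log_8(64) = 2, so n^(log_b(a)) = n^2.
f(n) = Theta(n^2), so Case 2 applies.
T(n) = Theta(n^2 log n).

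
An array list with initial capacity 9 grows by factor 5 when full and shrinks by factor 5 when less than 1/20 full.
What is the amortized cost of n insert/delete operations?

Using potential function Phi = |5*size - capacity|. Resizing costs are offset by potential release. Amortized O(1) per operation.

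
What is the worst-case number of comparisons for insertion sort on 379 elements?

Insertion sort on reverse-sorted input: 1 + 2 + ... + (379-1) = 71631 comparisons.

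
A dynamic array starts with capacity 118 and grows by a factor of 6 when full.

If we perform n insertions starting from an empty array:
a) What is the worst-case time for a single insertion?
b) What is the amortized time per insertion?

(a) Worst-case single insertion: O(n) -- when the array is full at capacity c, the resize copies all c elements, and c can be Theta(n).
(b) Resizes happen at sizes 118, 708, 4248, ... Total copy cost for n insertions: 118 + 708 + ... = O(n) (geometric series with ratio 1/6). Amortized cost per insertion: O(n)/n = O(1).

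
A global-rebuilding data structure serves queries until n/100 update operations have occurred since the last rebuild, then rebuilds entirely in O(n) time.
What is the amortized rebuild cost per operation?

The O(n) rebuild is triggered by n/100 operations, so each contributes O(n)/(n/100) = O(100) = O(1) to the rebuild cost.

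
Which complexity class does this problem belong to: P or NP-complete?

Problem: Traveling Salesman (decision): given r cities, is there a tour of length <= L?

This problem is NP-complete: reduces from Hamiltonian Cycle.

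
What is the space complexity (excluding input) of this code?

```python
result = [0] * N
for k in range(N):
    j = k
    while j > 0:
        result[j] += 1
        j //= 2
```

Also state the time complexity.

Space complexity: O(n).
Auxiliary storage grows linearly with the input size n in the worst case.
Time complexity: O(n log n).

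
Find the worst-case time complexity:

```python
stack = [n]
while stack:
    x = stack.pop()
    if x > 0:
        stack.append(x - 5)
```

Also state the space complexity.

Time complexity: O(n).
Space complexity: O(1).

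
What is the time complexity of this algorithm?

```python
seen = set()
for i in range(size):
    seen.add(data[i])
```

Time complexity: O(n).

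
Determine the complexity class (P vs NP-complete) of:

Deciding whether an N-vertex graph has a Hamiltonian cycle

This problem is NP-complete: one of Karp's 21 NP-complete problems.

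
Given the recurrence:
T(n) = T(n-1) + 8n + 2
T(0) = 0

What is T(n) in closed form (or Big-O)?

Dominant term in sum is 8*sum(i, i=1..n) = 8*n*(n+1)/2 = O(n^2).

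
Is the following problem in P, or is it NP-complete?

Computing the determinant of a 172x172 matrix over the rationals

This problem is in P: Gaussian elimination runs in O(n^3).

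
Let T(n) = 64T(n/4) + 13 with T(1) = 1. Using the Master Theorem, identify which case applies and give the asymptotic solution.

a=64, b=4, f(n)=13.
log_4(64) = 3 > 0.
Since f(n) = O(n^0) is polynomially smaller than n^3, Case 1 applies.
T(n) = Theta(n^3).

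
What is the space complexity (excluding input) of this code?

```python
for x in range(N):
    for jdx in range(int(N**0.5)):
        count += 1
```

Space complexity: O(1).
Only a constant amount of auxiliary storage is used; nothing grows with n.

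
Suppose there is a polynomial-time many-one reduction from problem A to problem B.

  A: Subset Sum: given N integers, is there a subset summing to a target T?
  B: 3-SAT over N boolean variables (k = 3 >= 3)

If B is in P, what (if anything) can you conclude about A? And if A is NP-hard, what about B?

A poly-time reduction A <=_p B means any A-instance can be transformed to a B-instance in poly time.
If B is in P: compose the reduction with B's poly-time algorithm to solve A in poly time, so A is in P.
If A is NP-hard: every NP problem reduces to A, which reduces to B; composing reductions, every NP problem reduces to B, so B is NP-hard.
(Here in fact A is NP-complete and B is NP-complete.)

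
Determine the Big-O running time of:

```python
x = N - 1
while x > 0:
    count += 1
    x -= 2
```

Time complexity: O(n).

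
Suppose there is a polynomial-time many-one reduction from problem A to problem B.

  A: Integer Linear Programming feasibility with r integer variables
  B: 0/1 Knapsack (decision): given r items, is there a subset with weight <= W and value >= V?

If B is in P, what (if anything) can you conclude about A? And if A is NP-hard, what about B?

A poly-time reduction A <=_p B means any A-instance can be transformed to a B-instance in poly time.
If B is in P: compose the reduction with B's poly-time algorithm to solve A in poly time, so A is in P.
If A is NP-hard: every NP problem reduces to A, which reduces to B; composing reductions, every NP problem reduces to B, so B is NP-hard.
(Here in fact A is NP-complete and B is NP-complete.)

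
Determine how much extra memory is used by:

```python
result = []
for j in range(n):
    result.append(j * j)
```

Space complexity: O(n).
Auxiliary storage grows linearly with the input size n in the worst case.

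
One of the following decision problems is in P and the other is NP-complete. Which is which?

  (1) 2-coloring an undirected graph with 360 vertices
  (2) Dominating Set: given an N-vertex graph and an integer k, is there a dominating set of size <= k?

(1) is P: 2-coloring is bipartiteness testing via BFS, O(V+E).
(2) is NP-complete: reduces from Set Cover (with k part of the input).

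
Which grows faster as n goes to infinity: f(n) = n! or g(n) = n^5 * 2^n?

f(n) = n! grows faster: by Stirling n! ~ (n/e)^n sqrt(2*pi*n); (n/e)^n eventually dominates n^5 * 2^n.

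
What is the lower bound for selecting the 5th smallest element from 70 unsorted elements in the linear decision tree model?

Selecting the 5th smallest of 70 elements requires Omega(n) comparisons. Every element must be compared at least once. The BFPRT algorithm achieves O(n), making this tight.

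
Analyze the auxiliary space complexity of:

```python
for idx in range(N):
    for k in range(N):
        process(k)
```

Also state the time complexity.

Space complexity: O(1).
Only a constant amount of auxiliary storage is used; nothing grows with n.
Time complexity: O(n^2).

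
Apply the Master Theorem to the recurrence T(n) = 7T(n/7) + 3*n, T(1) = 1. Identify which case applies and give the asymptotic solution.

a=7, b=7, f(n)=3*n.
log_7(7) = 1, so n^(log_b(a)) = n.
f(n) = Theta(n), so Case 2 applies.
T(n) = Theta(n log n).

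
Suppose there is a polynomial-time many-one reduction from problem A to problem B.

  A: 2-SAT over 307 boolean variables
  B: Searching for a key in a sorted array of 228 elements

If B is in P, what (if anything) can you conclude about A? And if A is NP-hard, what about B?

A poly-time reduction A <=_p B means any A-instance can be transformed to a B-instance in poly time.
If B is in P: compose the reduction with B's poly-time algorithm to solve A in poly time, so A is in P.
If A is NP-hard: every NP problem reduces to A, which reduces to B; composing reductions, every NP problem reduces to B, so B is NP-hard.
(Here in fact A is P and B is P.)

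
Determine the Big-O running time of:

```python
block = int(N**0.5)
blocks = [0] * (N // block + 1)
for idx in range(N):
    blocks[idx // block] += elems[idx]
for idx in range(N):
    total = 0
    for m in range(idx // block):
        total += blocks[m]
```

Time complexity: O(n * sqrt(n)).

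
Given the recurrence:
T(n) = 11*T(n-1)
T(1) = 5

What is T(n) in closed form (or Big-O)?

Each step multiplies by 11. T(n) = T(1)*11^(n-1) = 5*11^(n-1).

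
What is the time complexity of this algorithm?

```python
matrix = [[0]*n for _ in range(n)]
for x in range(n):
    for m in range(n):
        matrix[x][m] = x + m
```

Time complexity: O(n^2).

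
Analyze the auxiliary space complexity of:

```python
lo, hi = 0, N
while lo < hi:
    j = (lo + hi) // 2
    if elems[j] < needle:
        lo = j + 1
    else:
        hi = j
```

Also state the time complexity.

Space complexity: O(1).
Only a constant amount of auxiliary storage is used; nothing grows with n.
Time complexity: O(log n).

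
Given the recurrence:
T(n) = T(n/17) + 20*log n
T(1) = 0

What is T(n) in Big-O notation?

Each of the log_17(n) levels adds O(log n). T(n) = O(log^2 n).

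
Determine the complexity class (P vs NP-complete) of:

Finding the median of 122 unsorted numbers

This problem is in P: linear-time selection (median-of-medians) runs in O(n).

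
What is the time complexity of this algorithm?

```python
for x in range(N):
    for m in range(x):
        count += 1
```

Time complexity: O(n^2).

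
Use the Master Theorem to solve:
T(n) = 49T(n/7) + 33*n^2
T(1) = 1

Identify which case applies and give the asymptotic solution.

a=49, b=7, f(n)=33*n^2.
log_7(49) = 2, so n^(log_b(a)) = n^2.
f(n) = Theta(n^2), so Case 2 applies.
T(n) = Theta(n^2 log n).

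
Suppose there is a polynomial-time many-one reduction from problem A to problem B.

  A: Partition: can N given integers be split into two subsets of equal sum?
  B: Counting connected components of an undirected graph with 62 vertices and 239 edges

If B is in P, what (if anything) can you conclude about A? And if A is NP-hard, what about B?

A poly-time reduction A <=_p B means any A-instance can be transformed to a B-instance in poly time.
If B is in P: compose the reduction with B's poly-time algorithm to solve A in poly time, so A is in P.
If A is NP-hard: every NP problem reduces to A, which reduces to B; composing reductions, every NP problem reduces to B, so B is NP-hard.
(Here in fact A is NP-complete and B is in P, so no such reduction is known -- its existence would imply P = NP; the analysis concerns only what the assumed reduction would or would not let you conclude.)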